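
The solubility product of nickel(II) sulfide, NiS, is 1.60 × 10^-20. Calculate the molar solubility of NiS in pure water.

1.26 x 10^-10 M

NiS(s) ⇌ Ni^2+ + S^2-
Ksp = [Ni^2+][S^2-]
Let s = molar solubility. Then [Ni^2+] = s and [S^2-] = s.
Ksp = s × s = s^2
s = (1.60 × 10^-20)^(1/2) = 1.26 × 10^-10 M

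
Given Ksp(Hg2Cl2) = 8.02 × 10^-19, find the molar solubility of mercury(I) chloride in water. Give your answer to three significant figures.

Hg2Cl2(s) ⇌ Hg2^2+(aq) + 2 Cl^-(aq)
Ksp = [Hg2^2+][Cl^-]^2
With molar solubility s: [Hg2^2+] = s, [Cl^-] = 2s.
Substituting: Ksp = s(2s)^2 = 4s^3
s^3 = 8.02 × 10^-19 / 4, so s = 5.85 x 10^-7 M

s = 5.85e-7 M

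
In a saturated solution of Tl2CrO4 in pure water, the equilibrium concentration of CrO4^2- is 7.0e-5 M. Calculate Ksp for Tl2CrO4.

Tl2CrO4(s) ⇌ 2 Tl^+ + CrO4^2-
Stoichiometry gives [Tl^+] = (2/1)[CrO4^2-] = 1.40 x 10^-4 M.
Ksp = [Tl^+]^2[CrO4^2-]
Ksp = (1.40 × 10^-4)^2 × 7.0 × 10^-5 = 1.4 × 10^-12

1.4e-12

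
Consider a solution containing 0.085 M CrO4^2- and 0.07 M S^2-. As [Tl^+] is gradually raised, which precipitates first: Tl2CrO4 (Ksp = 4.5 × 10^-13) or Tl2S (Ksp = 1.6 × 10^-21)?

Precipitation of each salt starts when its ion product equals its Ksp.
For Tl2CrO4: 4.5 × 10^-13 = 0.085 × [Tl^+]^2  ⇒  [Tl^+] = 2.3 x 10^-6 M.
For Tl2S: 1.6 × 10^-21 = 0.07 × [Tl^+]^2  ⇒  [Tl^+] = 1.5 × 10^-10 M.
The salt with the lower threshold [Tl^+] precipitates first: Tl2S.

Tl2S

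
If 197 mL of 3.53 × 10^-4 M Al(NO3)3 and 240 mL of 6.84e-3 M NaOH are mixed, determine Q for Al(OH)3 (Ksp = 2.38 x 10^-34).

Q = 8.44 x 10^-12

Total volume = 197 + 240 = 437 mL.
[Al^3+] = 3.53 × 10^-4 × (197/437) = 1.591 x 10^-4 M
[OH^-] = 6.84 × 10^-3 × (240/437) = 3.757 x 10^-3 M
Al(OH)3(s) <=> Al^3+(aq) + 3 OH^-(aq), so Q = [Al^3+][OH^-]^3
Q = (1.591 x 10^-4)(3.757 × 10^-3)^3 = 8.44 × 10^-12
Q > Ksp, so Al(OH)3 will precipitate.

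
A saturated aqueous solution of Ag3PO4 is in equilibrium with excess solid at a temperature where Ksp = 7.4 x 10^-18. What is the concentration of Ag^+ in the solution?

6.9 × 10^-5 M

Ag3PO4(s) ⇌ 3 Ag^+(aq) + PO4^3-(aq)
Ksp = [Ag^+]^3[PO4^3-]
Let s = molar solubility. Then [Ag^+] = 3s and [PO4^3-] = s.
Substituting: Ksp = (3s)^3s = 27s^4
s = (7.4 x 10^-18 / 27)^(1/4) = 2.29 x 10^-5 M
[Ag^+] = 3s = 6.9 × 10^-5 M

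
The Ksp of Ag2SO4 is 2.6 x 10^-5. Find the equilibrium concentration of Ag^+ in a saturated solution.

[Ag^+] ≈ 3.7 x 10^-2 M

Ag2SO4(s) <=> 2 Ag^+ + SO4^2-
Ksp = [Ag^+]^2[SO4^2-]
Let s = molar solubility. Then [Ag^+] = 2s and [SO4^2-] = s.
So Ksp = (2s)^2 × s = 4s^3
Solving, s = (2.6 x 10^-5/4)^(1/3) = 1.87 × 10^-2 M
[Ag^+] = 2s = 3.7 × 10^-2 M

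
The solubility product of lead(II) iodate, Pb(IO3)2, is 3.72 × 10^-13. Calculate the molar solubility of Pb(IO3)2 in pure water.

Pb(IO3)2(s) ⇌ Pb^2+ + 2 IO3^-
Ksp = [Pb^2+][IO3^-]^2
Let s = molar solubility. Then [Pb^2+] = s and [IO3^-] = 2s.
Ksp = s(2s)^2 = 4s^3
s^3 = 3.72 × 10^-13 / 4, so s = 4.53 × 10^-5 M

s = 4.53 × 10^-5 M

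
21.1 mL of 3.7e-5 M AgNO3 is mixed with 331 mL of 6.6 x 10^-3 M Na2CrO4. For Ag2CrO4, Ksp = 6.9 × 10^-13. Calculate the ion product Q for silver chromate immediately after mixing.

Total volume = 21.1 + 331 = 352.1 mL.
[Ag^+] = 3.7 × 10^-5 × (21.1/352.1) = 2.22 × 10^-6 M
[CrO4^2-] = 6.6 × 10^-3 × (331/352.1) = 6.20 x 10^-3 M
Ag2CrO4(s) ⇌ 2 Ag^+(aq) + CrO4^2-(aq), so Q = [Ag^+]^2[CrO4^2-]
Q = (2.22 × 10^-6)^2(6.20 x 10^-3) = 3.1 × 10^-14
Q < Ksp, so no precipitate of Ag2CrO4 forms.

Q = 3.1e-14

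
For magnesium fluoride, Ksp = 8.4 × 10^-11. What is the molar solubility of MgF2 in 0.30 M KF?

9.3 x 10^-10 M

MgF2(s) ⇌ Mg^2+(aq) + 2 F^-(aq)
Ksp = [Mg^2+][F^-]^2
If s mol/L dissolves here, [Mg^2+] = s, [F^-] = 0.30 + 2s ≈ 0.30 (common-ion effect: F^- is already 0.30 M).
Ksp ≈ s × (0.30)^2
s = 9.3 × 10^-10 M
Check: 2s = 1.9 x 10^-9 ≪ 0.30, so the approximation is valid.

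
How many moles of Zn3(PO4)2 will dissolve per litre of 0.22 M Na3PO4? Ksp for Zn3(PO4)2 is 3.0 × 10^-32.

Zn3(PO4)2(s) ⇌ 3 Zn^2+ + 2 PO4^3-
Ksp = [Zn^2+]^3[PO4^3-]^2
Let s be the molar solubility in this solution. [Zn^2+] = 3s, [PO4^3-] = 0.22 + 2s ≈ 0.22 (common-ion effect: PO4^3- is already 0.22 M).
Ksp ≈ (3s)^3 × (0.22)^2
s = 2.8 × 10^-11 M
Check: 2s = 5.7 x 10^-11 ≪ 0.22, so the approximation is valid.

s ≈ 2.8e-11 M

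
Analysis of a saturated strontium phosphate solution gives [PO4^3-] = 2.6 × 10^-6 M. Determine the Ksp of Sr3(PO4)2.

Ksp ≈ 4.0e-28

Sr3(PO4)2(s) ⇌ 3 Sr^2+ + 2 PO4^3-
Stoichiometry gives [Sr^2+] = (3/2)[PO4^3-] = 3.90 × 10^-6 M.
Ksp = [Sr^2+]^3[PO4^3-]^2
Ksp = (3.90 × 10^-6)^3 × (2.6 × 10^-6)^2 = 4.0 x 10^-28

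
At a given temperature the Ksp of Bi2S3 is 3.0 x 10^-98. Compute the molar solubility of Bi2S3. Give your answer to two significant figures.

Bi2S3(s) <=> 2 Bi^3+ + 3 S^2-
Ksp = [Bi^3+]^2[S^2-]^3
Let s = molar solubility. Then [Bi^3+] = 2s and [S^2-] = 3s.
Substituting: Ksp = (2s)^2(3s)^3 = 108s^5
s = (3.0 x 10^-98 / 108)^(1/5) = 1.2 x 10^-20 M

s = 1.2 × 10^-20 M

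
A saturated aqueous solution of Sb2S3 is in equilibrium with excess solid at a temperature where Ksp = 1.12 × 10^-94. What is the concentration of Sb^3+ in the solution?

1.27 x 10^-19 M

Sb2S3(s) <=> 2 Sb^3+(aq) + 3 S^2-(aq)
Ksp = [Sb^3+]^2[S^2-]^3
With molar solubility s: [Sb^3+] = 2s, [S^2-] = 3s.
Substituting: Ksp = (2s)^2(3s)^3 = 108s^5
s^5 = 1.12 × 10^-94 / 108, so s = 6.356 × 10^-20 M
[Sb^3+] = 2s = 1.27 × 10^-19 M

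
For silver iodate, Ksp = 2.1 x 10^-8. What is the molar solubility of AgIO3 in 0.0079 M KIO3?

AgIO3(s) ⇌ Ag^+ + IO3^-
Ksp = [Ag^+][IO3^-]
Let s be the molar solubility in this solution. [Ag^+] = s, [IO3^-] = 0.0079 + s ≈ 0.0079 (common-ion effect: IO3^- is already 0.0079 M).
Ksp ≈ s × 0.0079
s = 2.7 × 10^-6 M
Check: s = 2.7 × 10^-6 ≪ 0.0079, so the approximation is valid.

s = 2.7 x 10^-6 M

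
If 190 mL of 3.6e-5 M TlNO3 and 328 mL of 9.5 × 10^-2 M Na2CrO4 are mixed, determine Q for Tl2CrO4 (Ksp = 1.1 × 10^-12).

Total volume = 190 + 328 = 518 mL.
[Tl^+] = 3.6 × 10^-5 × (190/518) = 1.32 × 10^-5 M
[CrO4^2-] = 9.5 × 10^-2 × (328/518) = 6.02 × 10^-2 M
Tl2CrO4(s) ⇌ 2 Tl^+ + CrO4^2-, so Q = [Tl^+]^2[CrO4^2-]
Q = (1.32 x 10^-5)^2(6.02 × 10^-2) = 1.0 × 10^-11
Q > Ksp, so Tl2CrO4 will precipitate.

1.0 × 10^-11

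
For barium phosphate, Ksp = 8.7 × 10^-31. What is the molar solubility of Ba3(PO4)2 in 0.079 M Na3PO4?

s = 1.7 × 10^-10 M

Ba3(PO4)2(s) <=> 3 Ba^2+(aq) + 2 PO4^3-(aq)
Ksp = [Ba^2+]^3[PO4^3-]^2
Let s = moles of Ba3(PO4)2 that dissolve per litre. [Ba^2+] = 3s, [PO4^3-] = 0.079 + 2s ≈ 0.079 (Ksp is small, so little additional dissolves).
Ksp ≈ (3s)^3 × (0.079)^2
s = 1.7 × 10^-10 M
Check: 2s = 3.5 × 10^-10 ≪ 0.079, so the approximation is valid.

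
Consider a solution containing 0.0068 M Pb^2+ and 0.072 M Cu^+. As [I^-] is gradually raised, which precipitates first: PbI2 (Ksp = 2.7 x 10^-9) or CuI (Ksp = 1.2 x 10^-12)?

CuI

Each salt begins to precipitate when Q = Ksp, i.e. when [I^-] reaches its threshold.
For PbI2: 2.7 x 10^-9 = 0.0068 × [I^-]^2  ⇒  [I^-] = 6.3 × 10^-4 M.
For CuI: 1.2 x 10^-12 = 0.072 × [I^-]  ⇒  [I^-] = 1.7 × 10^-11 M.
The salt with the lower threshold [I^-] precipitates first: CuI.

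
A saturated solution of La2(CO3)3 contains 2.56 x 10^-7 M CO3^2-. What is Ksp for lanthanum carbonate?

La2(CO3)3(s) ⇌ 2 La^3+ + 3 CO3^2-
Stoichiometry gives [La^3+] = (2/3)[CO3^2-] = 1.707 x 10^-7 M.
Ksp = [La^3+]^2[CO3^2-]^3
Ksp = (1.707 × 10^-7)^2 × (2.56 x 10^-7)^3 = 4.89 × 10^-34

Ksp ≈ 4.89 × 10^-34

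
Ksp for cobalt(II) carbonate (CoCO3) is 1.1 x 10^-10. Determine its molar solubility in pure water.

CoCO3(s) <=> Co^2+ + CO3^2-
Ksp = [Co^2+][CO3^2-]
With molar solubility s: [Co^2+] = s, [CO3^2-] = s.
Ksp = s^2
s = √(1.1 x 10^-10) = 1.0 x 10^-5 M

1.0 × 10^-5 M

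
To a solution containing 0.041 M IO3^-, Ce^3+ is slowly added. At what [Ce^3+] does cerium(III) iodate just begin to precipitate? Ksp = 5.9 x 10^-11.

Ce(IO3)3(s) ⇌ Ce^3+ + 3 IO3^-
Ksp = [Ce^3+][IO3^-]^3
Precipitation begins when Q = Ksp. With [IO3^-] = 0.041 M:
5.9 x 10^-11 = (0.041)^3 × [Ce^3+]
[Ce^3+] = (5.9 x 10^-11 / 6.89 × 10^-5) = 8.6 × 10^-7 M

[Ce^3+] = 8.6 x 10^-7 M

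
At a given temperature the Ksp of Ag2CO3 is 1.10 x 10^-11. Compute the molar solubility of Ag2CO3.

Ag2CO3(s) ⇌ 2 Ag^+ + CO3^2-
Ksp = [Ag^+]^2[CO3^2-]
With molar solubility s: [Ag^+] = 2s, [CO3^2-] = s.
Ksp = (2s)^2s = 4s^3
s^3 = 1.10 x 10^-11 / 4, so s = 1.40 × 10^-4 M

1.40 × 10^-4 M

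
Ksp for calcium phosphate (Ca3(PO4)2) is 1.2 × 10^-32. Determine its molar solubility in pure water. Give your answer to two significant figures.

1.6 x 10^-7 M

Ca3(PO4)2(s) <=> 3 Ca^2+ + 2 PO4^3-
Ksp = [Ca^2+]^3[PO4^3-]^2
For each mole of Ca3(PO4)2 that dissolves: [Ca^2+] = 3s, [PO4^3-] = 2s.
Ksp = (3s)^3(2s)^2 = 108s^5
Solving, s = (1.2 × 10^-32/108)^(1/5) = 1.6 x 10^-7 M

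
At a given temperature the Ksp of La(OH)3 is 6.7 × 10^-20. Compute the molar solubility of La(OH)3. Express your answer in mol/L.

La(OH)3(s) ⇌ La^3+ + 3 OH^-
Ksp = [La^3+][OH^-]^3
For each mole of La(OH)3 that dissolves: [La^3+] = s, [OH^-] = 3s.
So Ksp = s × (3s)^3 = 27s^4
s = (6.7 × 10^-20 / 27)^(1/4) = 7.1 x 10^-6 M

s ≈ 7.1 × 10^-6 M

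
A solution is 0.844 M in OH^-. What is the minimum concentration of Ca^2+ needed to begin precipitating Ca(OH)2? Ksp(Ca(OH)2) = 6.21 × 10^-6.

Ca(OH)2(s) ⇌ Ca^2+(aq) + 2 OH^-(aq)
Ksp = [Ca^2+][OH^-]^2
Precipitation begins when Q = Ksp. With [OH^-] = 0.844 M:
6.21 × 10^-6 = (0.844)^2 × [Ca^2+]
[Ca^2+] = (6.21 × 10^-6 / 7.123 × 10^-1) = 8.72 x 10^-6 M

8.72 × 10^-6 M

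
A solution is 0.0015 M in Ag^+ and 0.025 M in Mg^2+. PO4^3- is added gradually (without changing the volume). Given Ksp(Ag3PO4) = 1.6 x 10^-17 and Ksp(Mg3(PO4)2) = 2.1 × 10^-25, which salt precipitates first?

Precipitation of each salt starts when its ion product equals its Ksp.
For Ag3PO4: 1.6 x 10^-17 = (0.0015)^3 × [PO4^3-]  ⇒  [PO4^3-] = 4.7 × 10^-9 M.
For Mg3(PO4)2: 2.1 × 10^-25 = (0.025)^3 × [PO4^3-]^2  ⇒  [PO4^3-] = 1.2 × 10^-10 M.
The salt with the lower threshold [PO4^3-] precipitates first: Mg3(PO4)2.

Mg3(PO4)2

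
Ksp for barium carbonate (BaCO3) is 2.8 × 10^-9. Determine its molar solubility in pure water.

BaCO3(s) <=> Ba^2+ + CO3^2-
Ksp = [Ba^2+][CO3^2-]
With molar solubility s: [Ba^2+] = s, [CO3^2-] = s.
Ksp = (s)(s) = s^2
s = (2.8 × 10^-9)^(1/2) = 5.3 x 10^-5 M

5.3 x 10^-5 M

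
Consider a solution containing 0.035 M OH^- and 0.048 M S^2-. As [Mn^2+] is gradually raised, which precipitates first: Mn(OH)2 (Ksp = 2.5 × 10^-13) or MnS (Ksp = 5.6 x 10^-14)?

MnS

Precipitation of each salt starts when its ion product equals its Ksp.
For Mn(OH)2: 2.5 × 10^-13 = (0.035)^2 × [Mn^2+]  ⇒  [Mn^2+] = 2.0 × 10^-10 M.
For MnS: 5.6 x 10^-14 = 0.048 × [Mn^2+]  ⇒  [Mn^2+] = 1.2 × 10^-12 M.
The salt with the lower threshold [Mn^2+] precipitates first: MnS.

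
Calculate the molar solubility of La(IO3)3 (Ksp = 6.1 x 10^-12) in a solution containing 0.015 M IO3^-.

s ≈ 1.8e-6 M

La(IO3)3(s) <=> La^3+ + 3 IO3^-
Ksp = [La^3+][IO3^-]^3
If s mol/L dissolves here, [La^3+] = s, [IO3^-] = 0.015 + 3s ≈ 0.015 (since the IO3^- already present dominates).
Ksp ≈ s × (0.015)^3
s = 1.8 × 10^-6 M
Check: 3s = 5.4 x 10^-6 ≪ 0.015, so the approximation is valid.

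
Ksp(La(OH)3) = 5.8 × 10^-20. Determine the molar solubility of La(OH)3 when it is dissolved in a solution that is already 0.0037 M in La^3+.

s ≈ 8.3 × 10^-7 M

La(OH)3(s) <=> La^3+ + 3 OH^-
Ksp = [La^3+][OH^-]^3
If s mol/L dissolves here, [La^3+] = 0.0037 + s ≈ 0.0037, [OH^-] = 3s (Ksp is small, so little additional dissolves).
Ksp ≈ 0.0037 × (3s)^3
s = 8.3 × 10^-7 M
Check: s = 8.3 × 10^-7 ≪ 0.0037, so the approximation is valid.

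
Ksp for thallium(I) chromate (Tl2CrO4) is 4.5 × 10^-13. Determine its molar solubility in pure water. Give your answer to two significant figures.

Tl2CrO4(s) ⇌ 2 Tl^+ + CrO4^2-
Ksp = [Tl^+]^2[CrO4^2-]
Let s = molar solubility. Then [Tl^+] = 2s and [CrO4^2-] = s.
Substituting: Ksp = (2s)^2s = 4s^3
s^3 = 4.5 × 10^-13 / 4, so s = 4.8 × 10^-5 M

4.8e-5 M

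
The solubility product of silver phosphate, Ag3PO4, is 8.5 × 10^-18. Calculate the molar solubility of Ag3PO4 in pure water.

Ag3PO4(s) <=> 3 Ag^+ + PO4^3-
Ksp = [Ag^+]^3[PO4^3-]
For each mole of Ag3PO4 that dissolves: [Ag^+] = 3s, [PO4^3-] = s.
Ksp = (3s)^3s = 27s^4
Solving, s = (8.5 × 10^-18/27)^(1/4) = 2.4 x 10^-5 M

s = 2.4e-5 M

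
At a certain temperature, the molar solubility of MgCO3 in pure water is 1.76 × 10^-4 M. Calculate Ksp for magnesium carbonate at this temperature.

3.10 × 10^-8

MgCO3(s) <=> Mg^2+(aq) + CO3^2-(aq)
If s mol/L of MgCO3 dissolves, [Mg^2+] = s and [CO3^2-] = s.
Ksp = [Mg^2+][CO3^2-]
Ksp = s^2
Ksp = (1.76 × 10^-4)^2 = 3.10 × 10^-8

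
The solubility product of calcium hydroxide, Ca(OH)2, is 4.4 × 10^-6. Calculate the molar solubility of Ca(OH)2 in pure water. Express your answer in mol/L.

Ca(OH)2(s) <=> Ca^2+ + 2 OH^-
Ksp = [Ca^2+][OH^-]^2
For each mole of Ca(OH)2 that dissolves: [Ca^2+] = s, [OH^-] = 2s.
Substituting: Ksp = s(2s)^2 = 4s^3
Solving, s = (4.4 × 10^-6/4)^(1/3) = 1.0 × 10^-2 M

s = 1.0 x 10^-2 M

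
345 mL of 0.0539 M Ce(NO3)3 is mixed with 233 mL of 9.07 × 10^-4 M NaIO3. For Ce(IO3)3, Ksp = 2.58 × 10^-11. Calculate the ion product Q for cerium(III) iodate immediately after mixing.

Total volume = 345 + 233 = 578 mL.
[Ce^3+] = 5.39 x 10^-2 × (345/578) = 3.217 × 10^-2 M
[IO3^-] = 9.07 × 10^-4 × (233/578) = 3.656 x 10^-4 M
Ce(IO3)3(s) ⇌ Ce^3+(aq) + 3 IO3^-(aq), so Q = [Ce^3+][IO3^-]^3
Q = (3.217 x 10^-2)(3.656 x 10^-4)^3 = 1.57 × 10^-12
Q < Ksp, so no precipitate of Ce(IO3)3 forms.

1.57 × 10^-12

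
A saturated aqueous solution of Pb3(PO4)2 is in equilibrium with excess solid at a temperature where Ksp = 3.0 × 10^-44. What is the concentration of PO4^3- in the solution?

1.5 x 10^-9 M

Pb3(PO4)2(s) ⇌ 3 Pb^2+(aq) + 2 PO4^3-(aq)
Ksp = [Pb^2+]^3[PO4^3-]^2
For each mole of Pb3(PO4)2 that dissolves: [Pb^2+] = 3s, [PO4^3-] = 2s.
Ksp = (3s)^3(2s)^2 = 108s^5
s^5 = 3.0 × 10^-44 / 108, so s = 7.74 × 10^-10 M
[PO4^3-] = 2s = 1.5 × 10^-9 M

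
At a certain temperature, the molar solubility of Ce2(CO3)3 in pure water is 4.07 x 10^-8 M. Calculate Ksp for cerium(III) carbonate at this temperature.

Ksp ≈ 1.21 x 10^-35

Ce2(CO3)3(s) <=> 2 Ce^3+ + 3 CO3^2-
With molar solubility s: [Ce^3+] = 2s, [CO3^2-] = 3s.
Ksp = [Ce^3+]^2[CO3^2-]^3
Ksp = (2s)^2(3s)^3 = 108s^5
Ksp = 108 × (4.07 × 10^-8)^5 = 1.21 x 10^-35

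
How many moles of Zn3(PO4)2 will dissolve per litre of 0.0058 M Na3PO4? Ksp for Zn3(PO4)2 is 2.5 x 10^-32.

Zn3(PO4)2(s) <=> 3 Zn^2+(aq) + 2 PO4^3-(aq)
Ksp = [Zn^2+]^3[PO4^3-]^2
Let s be the molar solubility in this solution. [Zn^2+] = 3s, [PO4^3-] = 0.0058 + 2s ≈ 0.0058 (Ksp is small, so little additional dissolves).
Ksp ≈ (3s)^3 × (0.0058)^2
s = 3.0 x 10^-10 M
Check: 2s = 6.0 × 10^-10 ≪ 0.0058, so the approximation is valid.

s ≈ 3.0 × 10^-10 M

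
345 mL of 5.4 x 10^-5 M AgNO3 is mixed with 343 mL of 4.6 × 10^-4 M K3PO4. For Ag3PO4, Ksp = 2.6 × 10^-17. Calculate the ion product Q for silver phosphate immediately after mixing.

Total volume = 345 + 343 = 688 mL.
[Ag^+] = 5.4 x 10^-5 × (345/688) = 2.71 × 10^-5 M
[PO4^3-] = 4.6 × 10^-4 × (343/688) = 2.29 × 10^-4 M
Ag3PO4(s) <=> 3 Ag^+ + PO4^3-, so Q = [Ag^+]^3[PO4^3-]
Q = (2.71 x 10^-5)^3(2.29 × 10^-4) = 4.6 × 10^-18
Q < Ksp, so no precipitate of Ag3PO4 forms.

Q = 4.6e-18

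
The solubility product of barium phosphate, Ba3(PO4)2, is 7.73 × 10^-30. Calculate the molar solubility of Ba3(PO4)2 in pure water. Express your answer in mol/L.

s = 5.90 × 10^-7 M

Ba3(PO4)2(s) ⇌ 3 Ba^2+ + 2 PO4^3-
Ksp = [Ba^2+]^3[PO4^3-]^2
If s mol/L of Ba3(PO4)2 dissolves, [Ba^2+] = 3s and [PO4^3-] = 2s.
So Ksp = (3s)^3 × (2s)^2 = 108s^5
s^5 = 7.73 × 10^-30 / 108, so s = 5.90 × 10^-7 M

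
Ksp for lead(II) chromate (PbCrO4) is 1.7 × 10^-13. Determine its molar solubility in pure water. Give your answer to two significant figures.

s = 4.1 × 10^-7 M

PbCrO4(s) ⇌ Pb^2+(aq) + CrO4^2-(aq)
Ksp = [Pb^2+][CrO4^2-]
With molar solubility s: [Pb^2+] = s, [CrO4^2-] = s.
Ksp = s^2
s = √(1.7 × 10^-13) = 4.1 × 10^-7 M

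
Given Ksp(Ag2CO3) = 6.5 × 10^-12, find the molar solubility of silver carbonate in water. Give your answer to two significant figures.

s ≈ 1.2 × 10^-4 M

Ag2CO3(s) <=> 2 Ag^+ + CO3^2-
Ksp = [Ag^+]^2[CO3^2-]
For each mole of Ag2CO3 that dissolves: [Ag^+] = 2s, [CO3^2-] = s.
Substituting: Ksp = (2s)^2s = 4s^3
Solving, s = (6.5 × 10^-12/4)^(1/3) = 1.2 × 10^-4 M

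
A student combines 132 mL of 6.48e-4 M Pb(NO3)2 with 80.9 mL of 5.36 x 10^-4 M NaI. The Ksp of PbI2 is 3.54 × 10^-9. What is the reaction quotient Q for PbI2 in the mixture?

Total volume = 132 + 80.9 = 212.9 mL.
[Pb^2+] = 6.48 × 10^-4 × (132/212.9) = 4.018 × 10^-4 M
[I^-] = 5.36 × 10^-4 × (80.9/212.9) = 2.037 × 10^-4 M
PbI2(s) ⇌ Pb^2+ + 2 I^-, so Q = [Pb^2+][I^-]^2
Q = (4.018 × 10^-4)(2.037 × 10^-4)^2 = 1.67 × 10^-11
Q < Ksp, so no precipitate of PbI2 forms.

1.67 × 10^-11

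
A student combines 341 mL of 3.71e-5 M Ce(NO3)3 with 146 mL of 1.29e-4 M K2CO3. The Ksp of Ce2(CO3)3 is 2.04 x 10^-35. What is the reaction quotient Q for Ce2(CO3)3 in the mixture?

Total volume = 341 + 146 = 487 mL.
[Ce^3+] = 3.71 × 10^-5 × (341/487) = 2.598 x 10^-5 M
[CO3^2-] = 1.29 x 10^-4 × (146/487) = 3.867 × 10^-5 M
Ce2(CO3)3(s) <=> 2 Ce^3+ + 3 CO3^2-, so Q = [Ce^3+]^2[CO3^2-]^3
Q = (2.598 × 10^-5)^2(3.867 x 10^-5)^3 = 3.90 × 10^-23
Q > Ksp, so Ce2(CO3)3 will precipitate.

Q ≈ 3.90 × 10^-23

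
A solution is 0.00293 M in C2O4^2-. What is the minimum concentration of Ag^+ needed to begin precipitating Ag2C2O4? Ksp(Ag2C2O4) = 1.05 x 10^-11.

Ag2C2O4(s) <=> 2 Ag^+(aq) + C2O4^2-(aq)
Ksp = [Ag^+]^2[C2O4^2-]
Precipitation begins when Q = Ksp. With [C2O4^2-] = 0.00293 M:
1.05 x 10^-11 = (0.00293) × [Ag^+]^2
[Ag^+] = (1.05 x 10^-11 / 2.93 x 10^-3)^(1/2) = 5.99 x 10^-5 M

[Ag^+] ≈ 5.99 x 10^-5 M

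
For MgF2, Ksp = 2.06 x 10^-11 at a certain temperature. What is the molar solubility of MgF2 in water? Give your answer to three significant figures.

MgF2(s) ⇌ Mg^2+ + 2 F^-
Ksp = [Mg^2+][F^-]^2
Let s = molar solubility. Then [Mg^2+] = s and [F^-] = 2s.
So Ksp = s × (2s)^2 = 4s^3
Solving, s = (2.06 x 10^-11/4)^(1/3) = 1.73 × 10^-4 M

s = 1.73e-4 M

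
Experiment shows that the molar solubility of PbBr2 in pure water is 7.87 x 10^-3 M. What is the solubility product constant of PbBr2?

1.95 x 10^-6

PbBr2(s) <=> Pb^2+(aq) + 2 Br^-(aq)
Let s = molar solubility. Then [Pb^2+] = s and [Br^-] = 2s.
Ksp = [Pb^2+][Br^-]^2
So Ksp = s × (2s)^2 = 4s^3
With s = 7.87 x 10^-3: Ksp = 1.95 × 10^-6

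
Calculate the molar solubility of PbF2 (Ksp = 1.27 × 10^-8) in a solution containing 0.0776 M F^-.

2.11e-6 M

PbF2(s) ⇌ Pb^2+(aq) + 2 F^-(aq)
Ksp = [Pb^2+][F^-]^2
Let s = moles of PbF2 that dissolve per litre. [Pb^2+] = s, [F^-] = 0.0776 + 2s ≈ 0.0776 (common-ion effect: F^- is already 0.0776 M).
Ksp ≈ s × (0.0776)^2
s = 2.11 × 10^-6 M
Check: 2s = 4.2 x 10^-6 ≪ 0.0776, so the approximation is valid.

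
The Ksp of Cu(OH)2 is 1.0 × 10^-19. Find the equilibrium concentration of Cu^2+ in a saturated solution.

Cu(OH)2(s) ⇌ Cu^2+ + 2 OH^-
Ksp = [Cu^2+][OH^-]^2
If s mol/L of Cu(OH)2 dissolves, [Cu^2+] = s and [OH^-] = 2s.
Ksp = s(2s)^2 = 4s^3
Solving, s = (1.0 × 10^-19/4)^(1/3) = 2.92 x 10^-7 M
[Cu^2+] = s = 2.9 × 10^-7 M

[Cu^2+] ≈ 2.9e-7 M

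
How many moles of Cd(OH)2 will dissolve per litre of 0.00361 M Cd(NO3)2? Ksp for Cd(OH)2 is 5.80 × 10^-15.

s ≈ 6.34 × 10^-7 M

Cd(OH)2(s) ⇌ Cd^2+ + 2 OH^-
Ksp = [Cd^2+][OH^-]^2
Let s be the molar solubility in this solution. [Cd^2+] = 0.00361 + s ≈ 0.00361, [OH^-] = 2s (Ksp is small, so little additional dissolves).
Ksp ≈ 0.00361 × (2s)^2
s = 6.34 x 10^-7 M
Check: s = 6.3 × 10^-7 ≪ 0.00361, so the approximation is valid.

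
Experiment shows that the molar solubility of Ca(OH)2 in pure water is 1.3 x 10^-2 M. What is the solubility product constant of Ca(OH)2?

Ksp ≈ 8.8 × 10^-6

Ca(OH)2(s) <=> Ca^2+ + 2 OH^-
Let s = molar solubility. Then [Ca^2+] = s and [OH^-] = 2s.
Ksp = [Ca^2+][OH^-]^2
Ksp = s(2s)^2 = 4s^3
With s = 1.3 x 10^-2: Ksp = 8.8 x 10^-6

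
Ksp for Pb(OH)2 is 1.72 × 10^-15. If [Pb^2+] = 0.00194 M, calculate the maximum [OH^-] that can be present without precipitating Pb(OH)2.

Pb(OH)2(s) ⇌ Pb^2+(aq) + 2 OH^-(aq)
Ksp = [Pb^2+][OH^-]^2
Precipitation begins when Q = Ksp. With [Pb^2+] = 0.00194 M:
1.72 × 10^-15 = (0.00194) × [OH^-]^2
[OH^-] = (1.72 × 10^-15 / 1.94 × 10^-3)^(1/2) = 9.42 × 10^-7 M

9.42e-7 M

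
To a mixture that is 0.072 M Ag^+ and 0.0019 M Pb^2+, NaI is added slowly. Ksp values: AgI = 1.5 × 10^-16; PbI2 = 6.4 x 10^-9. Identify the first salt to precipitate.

AgI

Precipitation of each salt starts when its ion product equals its Ksp.
For AgI: 1.5 × 10^-16 = 0.072 × [I^-]  ⇒  [I^-] = 2.1 × 10^-15 M.
For PbI2: 6.4 x 10^-9 = 0.0019 × [I^-]^2  ⇒  [I^-] = 1.8 x 10^-3 M.
The salt with the lower threshold [I^-] precipitates first: AgI.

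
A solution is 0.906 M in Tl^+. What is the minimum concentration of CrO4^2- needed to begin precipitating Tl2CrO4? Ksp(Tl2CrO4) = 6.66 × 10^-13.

Tl2CrO4(s) ⇌ 2 Tl^+ + CrO4^2-
Ksp = [Tl^+]^2[CrO4^2-]
Precipitation begins when Q = Ksp. With [Tl^+] = 0.906 M:
6.66 × 10^-13 = (0.906)^2 × [CrO4^2-]
[CrO4^2-] = (6.66 × 10^-13 / 8.208 × 10^-1) = 8.11 × 10^-13 M

[CrO4^2-] ≈ 8.11 × 10^-13 M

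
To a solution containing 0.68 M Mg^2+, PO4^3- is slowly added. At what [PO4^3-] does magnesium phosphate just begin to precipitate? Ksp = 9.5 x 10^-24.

5.5e-12 M

Mg3(PO4)2(s) ⇌ 3 Mg^2+(aq) + 2 PO4^3-(aq)
Ksp = [Mg^2+]^3[PO4^3-]^2
Precipitation begins when Q = Ksp. With [Mg^2+] = 0.68 M:
9.5 x 10^-24 = (0.68)^3 × [PO4^3-]^2
[PO4^3-] = (9.5 x 10^-24 / 3.14 x 10^-1)^(1/2) = 5.5 × 10^-12 M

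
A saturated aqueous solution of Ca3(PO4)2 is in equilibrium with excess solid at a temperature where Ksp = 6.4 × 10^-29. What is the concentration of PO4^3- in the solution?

Ca3(PO4)2(s) ⇌ 3 Ca^2+(aq) + 2 PO4^3-(aq)
Ksp = [Ca^2+]^3[PO4^3-]^2
Let s = molar solubility. Then [Ca^2+] = 3s and [PO4^3-] = 2s.
Substituting: Ksp = (3s)^3(2s)^2 = 108s^5
Solving, s = (6.4 × 10^-29/108)^(1/5) = 9.01 x 10^-7 M
[PO4^3-] = 2s = 1.8 x 10^-6 M

[PO4^3-] = 1.8e-6 M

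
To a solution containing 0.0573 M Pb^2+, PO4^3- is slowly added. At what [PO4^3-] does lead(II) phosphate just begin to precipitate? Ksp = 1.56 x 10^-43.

[PO4^3-] = 2.88 × 10^-20 M

Pb3(PO4)2(s) ⇌ 3 Pb^2+ + 2 PO4^3-
Ksp = [Pb^2+]^3[PO4^3-]^2
Precipitation begins when Q = Ksp. With [Pb^2+] = 0.0573 M:
1.56 x 10^-43 = (0.0573)^3 × [PO4^3-]^2
[PO4^3-] = (1.56 x 10^-43 / 1.881 × 10^-4)^(1/2) = 2.88 x 10^-20 M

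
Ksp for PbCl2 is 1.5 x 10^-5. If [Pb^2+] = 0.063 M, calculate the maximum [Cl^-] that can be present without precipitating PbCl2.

PbCl2(s) ⇌ Pb^2+(aq) + 2 Cl^-(aq)
Ksp = [Pb^2+][Cl^-]^2
Precipitation begins when Q = Ksp. With [Pb^2+] = 0.063 M:
1.5 x 10^-5 = (0.063) × [Cl^-]^2
[Cl^-] = (1.5 x 10^-5 / 6.3 x 10^-2)^(1/2) = 1.5 × 10^-2 M

1.5 x 10^-2 M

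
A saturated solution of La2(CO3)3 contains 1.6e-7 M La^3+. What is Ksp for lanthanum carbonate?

Ksp = 3.5 x 10^-34

La2(CO3)3(s) ⇌ 2 La^3+(aq) + 3 CO3^2-(aq)
Stoichiometry gives [CO3^2-] = (3/2)[La^3+] = 2.40 x 10^-7 M.
Ksp = [La^3+]^2[CO3^2-]^3
Ksp = (1.6 × 10^-7)^2 × (2.40 x 10^-7)^3 = 3.5 × 10^-34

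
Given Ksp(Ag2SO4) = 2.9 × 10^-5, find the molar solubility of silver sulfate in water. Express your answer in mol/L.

s = 1.9 x 10^-2 M

Ag2SO4(s) ⇌ 2 Ag^+ + SO4^2-
Ksp = [Ag^+]^2[SO4^2-]
Let s = molar solubility. Then [Ag^+] = 2s and [SO4^2-] = s.
Substituting: Ksp = (2s)^2s = 4s^3
s = (2.9 × 10^-5 / 4)^(1/3) = 1.9 × 10^-2 M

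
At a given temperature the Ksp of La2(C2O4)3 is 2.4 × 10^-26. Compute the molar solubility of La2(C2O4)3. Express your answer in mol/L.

La2(C2O4)3(s) <=> 2 La^3+(aq) + 3 C2O4^2-(aq)
Ksp = [La^3+]^2[C2O4^2-]^3
For each mole of La2(C2O4)3 that dissolves: [La^3+] = 2s, [C2O4^2-] = 3s.
So Ksp = (2s)^2 × (3s)^3 = 108s^5
Solving, s = (2.4 × 10^-26/108)^(1/5) = 2.9 × 10^-6 M

s ≈ 2.9e-6 M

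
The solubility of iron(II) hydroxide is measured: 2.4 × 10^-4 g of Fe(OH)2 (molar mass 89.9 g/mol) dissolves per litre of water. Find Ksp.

7.6 × 10^-17

Molar solubility s = (2.4 x 10^-4 g/L) / (89.9 g/mol) = 2.67 × 10^-6 M.
Fe(OH)2(s) <=> Fe^2+ + 2 OH^-
With molar solubility s: [Fe^2+] = s, [OH^-] = 2s.
Ksp = [Fe^2+][OH^-]^2
Ksp = s(2s)^2 = 4s^3
Ksp = 4 × (2.67 × 10^-6)^3 = 7.6 × 10^-17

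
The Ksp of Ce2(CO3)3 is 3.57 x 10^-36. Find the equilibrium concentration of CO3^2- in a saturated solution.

[CO3^2-] = 9.57 x 10^-8 M

Ce2(CO3)3(s) <=> 2 Ce^3+(aq) + 3 CO3^2-(aq)
Ksp = [Ce^3+]^2[CO3^2-]^3
Let s = molar solubility. Then [Ce^3+] = 2s and [CO3^2-] = 3s.
So Ksp = (2s)^2 × (3s)^3 = 108s^5
Solving, s = (3.57 x 10^-36/108)^(1/5) = 3.190 × 10^-8 M
[CO3^2-] = 3s = 9.57 × 10^-8 M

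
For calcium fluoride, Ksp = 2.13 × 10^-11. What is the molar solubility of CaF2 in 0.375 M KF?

CaF2(s) ⇌ Ca^2+ + 2 F^-
Ksp = [Ca^2+][F^-]^2
If s mol/L dissolves here, [Ca^2+] = s, [F^-] = 0.375 + 2s ≈ 0.375 (since F^- from KF dominates).
Ksp ≈ s × (0.375)^2
s = 1.51 x 10^-10 M
Check: 2s = 3.0 × 10^-10 ≪ 0.375, so the approximation is valid.

1.51 × 10^-10 M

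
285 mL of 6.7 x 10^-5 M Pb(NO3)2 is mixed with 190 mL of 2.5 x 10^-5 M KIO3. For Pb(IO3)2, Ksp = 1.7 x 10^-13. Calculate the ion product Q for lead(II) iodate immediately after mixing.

Total volume = 285 + 190 = 475 mL.
[Pb^2+] = 6.7 × 10^-5 × (285/475) = 4.02 × 10^-5 M
[IO3^-] = 2.5 x 10^-5 × (190/475) = 1.00 × 10^-5 M
Pb(IO3)2(s) ⇌ Pb^2+ + 2 IO3^-, so Q = [Pb^2+][IO3^-]^2
Q = (4.02 × 10^-5)(1.00 × 10^-5)^2 = 4.0 x 10^-15
Q < Ksp, so no precipitate of Pb(IO3)2 forms.

Q ≈ 4.0 × 10^-15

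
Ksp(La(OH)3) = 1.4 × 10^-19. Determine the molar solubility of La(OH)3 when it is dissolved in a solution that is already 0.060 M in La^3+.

La(OH)3(s) <=> La^3+ + 3 OH^-
Ksp = [La^3+][OH^-]^3
Let s = moles of La(OH)3 that dissolve per litre. [La^3+] = 0.060 + s ≈ 0.060, [OH^-] = 3s (Ksp is small, so little additional dissolves).
Ksp ≈ 0.060 × (3s)^3
s = 4.4 × 10^-7 M
Check: s = 4.4 × 10^-7 ≪ 0.060, so the approximation is valid.

4.4 × 10^-7 M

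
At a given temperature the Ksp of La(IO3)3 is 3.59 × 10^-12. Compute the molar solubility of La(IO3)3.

La(IO3)3(s) ⇌ La^3+(aq) + 3 IO3^-(aq)
Ksp = [La^3+][IO3^-]^3
If s mol/L of La(IO3)3 dissolves, [La^3+] = s and [IO3^-] = 3s.
So Ksp = s × (3s)^3 = 27s^4
Solving, s = (3.59 × 10^-12/27)^(1/4) = 6.04 × 10^-4 M

s ≈ 6.04 x 10^-4 M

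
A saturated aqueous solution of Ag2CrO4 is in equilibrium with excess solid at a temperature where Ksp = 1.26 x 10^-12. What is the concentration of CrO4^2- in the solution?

[CrO4^2-] ≈ 6.80 × 10^-5 M

Ag2CrO4(s) ⇌ 2 Ag^+(aq) + CrO4^2-(aq)
Ksp = [Ag^+]^2[CrO4^2-]
For each mole of Ag2CrO4 that dissolves: [Ag^+] = 2s, [CrO4^2-] = s.
Substituting: Ksp = (2s)^2s = 4s^3
s = (1.26 x 10^-12 / 4)^(1/3) = 6.804 x 10^-5 M
[CrO4^2-] = s = 6.80 × 10^-5 M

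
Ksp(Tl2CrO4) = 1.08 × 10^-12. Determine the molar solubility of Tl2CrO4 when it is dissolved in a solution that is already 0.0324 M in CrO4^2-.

Tl2CrO4(s) ⇌ 2 Tl^+ + CrO4^2-
Ksp = [Tl^+]^2[CrO4^2-]
Let s be the molar solubility in this solution. [Tl^+] = 2s, [CrO4^2-] = 0.0324 + s ≈ 0.0324 (common-ion effect: CrO4^2- is already 0.0324 M).
Ksp ≈ (2s)^2 × 0.0324
s = 2.89 x 10^-6 M
Check: s = 2.9 × 10^-6 ≪ 0.0324, so the approximation is valid.

s = 2.89 × 10^-6 M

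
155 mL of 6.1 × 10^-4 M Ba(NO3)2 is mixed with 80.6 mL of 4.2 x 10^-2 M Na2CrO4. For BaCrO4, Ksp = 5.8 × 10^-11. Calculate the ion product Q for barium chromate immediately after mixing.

Total volume = 155 + 80.6 = 235.6 mL.
[Ba^2+] = 6.1 x 10^-4 × (155/235.6) = 4.01 × 10^-4 M
[CrO4^2-] = 4.2 x 10^-2 × (80.6/235.6) = 1.44 x 10^-2 M
BaCrO4(s) <=> Ba^2+ + CrO4^2-, so Q = [Ba^2+][CrO4^2-]
Q = (4.01 x 10^-4)(1.44 × 10^-2) = 5.8 × 10^-6
Q > Ksp, so BaCrO4 will precipitate.

Q ≈ 5.8e-6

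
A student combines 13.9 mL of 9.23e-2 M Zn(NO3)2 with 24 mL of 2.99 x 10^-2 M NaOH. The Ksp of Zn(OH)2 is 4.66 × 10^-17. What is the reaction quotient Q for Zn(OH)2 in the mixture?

Q = 1.21e-5

Total volume = 13.9 + 24 = 37.9 mL.
[Zn^2+] = 9.23 × 10^-2 × (13.9/37.9) = 3.385 × 10^-2 M
[OH^-] = 2.99 x 10^-2 × (24/37.9) = 1.893 x 10^-2 M
Zn(OH)2(s) ⇌ Zn^2+(aq) + 2 OH^-(aq), so Q = [Zn^2+][OH^-]^2
Q = (3.385 × 10^-2)(1.893 x 10^-2)^2 = 1.21 × 10^-5
Q > Ksp, so Zn(OH)2 will precipitate.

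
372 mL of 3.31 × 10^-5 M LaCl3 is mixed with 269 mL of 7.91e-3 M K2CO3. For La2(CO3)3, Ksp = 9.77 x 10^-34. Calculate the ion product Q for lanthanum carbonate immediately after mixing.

Q ≈ 1.35e-17

Total volume = 372 + 269 = 641 mL.
[La^3+] = 3.31 × 10^-5 × (372/641) = 1.921 × 10^-5 M
[CO3^2-] = 7.91 × 10^-3 × (269/641) = 3.319 × 10^-3 M
La2(CO3)3(s) ⇌ 2 La^3+(aq) + 3 CO3^2-(aq), so Q = [La^3+]^2[CO3^2-]^3
Q = (1.921 × 10^-5)^2(3.319 x 10^-3)^3 = 1.35 x 10^-17
Q > Ksp, so La2(CO3)3 will precipitate.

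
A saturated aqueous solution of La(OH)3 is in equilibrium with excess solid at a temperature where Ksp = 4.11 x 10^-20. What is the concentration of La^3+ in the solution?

La(OH)3(s) <=> La^3+ + 3 OH^-
Ksp = [La^3+][OH^-]^3
If s mol/L of La(OH)3 dissolves, [La^3+] = s and [OH^-] = 3s.
Substituting: Ksp = s(3s)^3 = 27s^4
s = (4.11 x 10^-20 / 27)^(1/4) = 6.246 × 10^-6 M
[La^3+] = s = 6.25 x 10^-6 M

6.25e-6 M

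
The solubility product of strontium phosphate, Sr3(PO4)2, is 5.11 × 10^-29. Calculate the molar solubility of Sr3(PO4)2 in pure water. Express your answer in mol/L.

Sr3(PO4)2(s) ⇌ 3 Sr^2+(aq) + 2 PO4^3-(aq)
Ksp = [Sr^2+]^3[PO4^3-]^2
Let s = molar solubility. Then [Sr^2+] = 3s and [PO4^3-] = 2s.
Substituting: Ksp = (3s)^3(2s)^2 = 108s^5
s = (5.11 × 10^-29 / 108)^(1/5) = 8.61 × 10^-7 M

s ≈ 8.61 × 10^-7 M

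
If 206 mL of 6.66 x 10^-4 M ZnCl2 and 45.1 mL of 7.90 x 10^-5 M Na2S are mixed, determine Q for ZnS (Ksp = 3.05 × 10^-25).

Q = 7.75 × 10^-9

Total volume = 206 + 45.1 = 251.1 mL.
[Zn^2+] = 6.66 x 10^-4 × (206/251.1) = 5.464 × 10^-4 M
[S^2-] = 7.90 × 10^-5 × (45.1/251.1) = 1.419 × 10^-5 M
ZnS(s) <=> Zn^2+(aq) + S^2-(aq), so Q = [Zn^2+][S^2-]
Q = (5.464 x 10^-4)(1.419 × 10^-5) = 7.75 x 10^-9
Q > Ksp, so ZnS will precipitate.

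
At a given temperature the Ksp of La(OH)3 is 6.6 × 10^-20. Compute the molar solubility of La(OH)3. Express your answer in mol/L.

s ≈ 7.0e-6 M

La(OH)3(s) ⇌ La^3+ + 3 OH^-
Ksp = [La^3+][OH^-]^3
If s mol/L of La(OH)3 dissolves, [La^3+] = s and [OH^-] = 3s.
Substituting: Ksp = s(3s)^3 = 27s^4
s = (6.6 × 10^-20 / 27)^(1/4) = 7.0 × 10^-6 M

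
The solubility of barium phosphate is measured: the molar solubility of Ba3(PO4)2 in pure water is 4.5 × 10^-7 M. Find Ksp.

Ba3(PO4)2(s) ⇌ 3 Ba^2+ + 2 PO4^3-
Let s = molar solubility. Then [Ba^2+] = 3s and [PO4^3-] = 2s.
Ksp = [Ba^2+]^3[PO4^3-]^2
Substituting: Ksp = (3s)^3(2s)^2 = 108s^5
With s = 4.5 x 10^-7: Ksp = 2.0 × 10^-30

2.0 × 10^-30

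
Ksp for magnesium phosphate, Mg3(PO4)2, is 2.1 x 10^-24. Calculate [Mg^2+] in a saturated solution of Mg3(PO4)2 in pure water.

Mg3(PO4)2(s) <=> 3 Mg^2+ + 2 PO4^3-
Ksp = [Mg^2+]^3[PO4^3-]^2
With molar solubility s: [Mg^2+] = 3s, [PO4^3-] = 2s.
Ksp = (3s)^3(2s)^2 = 108s^5
s = (2.1 x 10^-24 / 108)^(1/5) = 7.21 × 10^-6 M
[Mg^2+] = 3s = 2.2 × 10^-5 M

[Mg^2+] ≈ 2.2 × 10^-5 M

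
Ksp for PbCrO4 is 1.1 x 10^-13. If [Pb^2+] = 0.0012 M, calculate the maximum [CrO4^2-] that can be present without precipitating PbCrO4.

PbCrO4(s) ⇌ Pb^2+ + CrO4^2-
Ksp = [Pb^2+][CrO4^2-]
Precipitation begins when Q = Ksp. With [Pb^2+] = 0.0012 M:
1.1 x 10^-13 = (0.0012) × [CrO4^2-]
[CrO4^2-] = (1.1 x 10^-13 / 1.2 × 10^-3) = 9.2 × 10^-11 M

[CrO4^2-] = 9.2 × 10^-11 M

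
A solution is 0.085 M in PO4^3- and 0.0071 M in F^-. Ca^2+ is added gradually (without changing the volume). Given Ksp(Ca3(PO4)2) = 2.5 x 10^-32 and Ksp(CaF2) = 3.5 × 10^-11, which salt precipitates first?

Ca3(PO4)2

Each salt begins to precipitate when Q = Ksp, i.e. when [Ca^2+] reaches its threshold.
For Ca3(PO4)2: 2.5 x 10^-32 = (0.085)^2 × [Ca^2+]^3  ⇒  [Ca^2+] = 1.5 × 10^-10 M.
For CaF2: 3.5 × 10^-11 = (0.0071)^2 × [Ca^2+]  ⇒  [Ca^2+] = 6.9 x 10^-7 M.
The salt with the lower threshold [Ca^2+] precipitates first: Ca3(PO4)2.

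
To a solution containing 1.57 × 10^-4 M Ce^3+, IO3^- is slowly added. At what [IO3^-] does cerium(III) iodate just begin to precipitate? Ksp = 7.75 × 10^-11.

Ce(IO3)3(s) <=> Ce^3+ + 3 IO3^-
Ksp = [Ce^3+][IO3^-]^3
Precipitation begins when Q = Ksp. With [Ce^3+] = 1.57 × 10^-4 M:
7.75 × 10^-11 = (1.57 × 10^-4) × [IO3^-]^3
[IO3^-] = (7.75 × 10^-11 / 1.57 × 10^-4)^(1/3) = 7.90 × 10^-3 M

[IO3^-] = 7.90e-3 M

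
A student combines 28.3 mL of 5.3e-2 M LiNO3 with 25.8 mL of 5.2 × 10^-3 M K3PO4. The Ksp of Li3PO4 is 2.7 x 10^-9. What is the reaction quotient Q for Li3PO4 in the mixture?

Total volume = 28.3 + 25.8 = 54.1 mL.
[Li^+] = 5.3 x 10^-2 × (28.3/54.1) = 2.77 × 10^-2 M
[PO4^3-] = 5.2 x 10^-3 × (25.8/54.1) = 2.48 × 10^-3 M
Li3PO4(s) ⇌ 3 Li^+ + PO4^3-, so Q = [Li^+]^3[PO4^3-]
Q = (2.77 × 10^-2)^3(2.48 × 10^-3) = 5.3 × 10^-8
Q > Ksp, so Li3PO4 will precipitate.

Q = 5.3e-8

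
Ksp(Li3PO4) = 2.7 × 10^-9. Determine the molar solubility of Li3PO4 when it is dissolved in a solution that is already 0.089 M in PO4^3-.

s = 1.0 × 10^-3 M

Li3PO4(s) ⇌ 3 Li^+ + PO4^3-
Ksp = [Li^+]^3[PO4^3-]
Let s be the molar solubility in this solution. [Li^+] = 3s, [PO4^3-] = 0.089 + s ≈ 0.089 (since the PO4^3- already present dominates).
Ksp ≈ (3s)^3 × 0.089
s = 1.0 × 10^-3 M
Check: s = 1.0 × 10^-3 ≪ 0.089, so the approximation is valid.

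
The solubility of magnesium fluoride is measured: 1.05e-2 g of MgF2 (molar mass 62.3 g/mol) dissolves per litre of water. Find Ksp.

Molar solubility s = (1.05 × 10^-2 g/L) / (62.3 g/mol) = 1.685 × 10^-4 M.
MgF2(s) ⇌ Mg^2+(aq) + 2 F^-(aq)
With molar solubility s: [Mg^2+] = s, [F^-] = 2s.
Ksp = [Mg^2+][F^-]^2
So Ksp = s × (2s)^2 = 4s^3
With s = 1.685 × 10^-4: Ksp = 1.91 x 10^-11

Ksp = 1.91 x 10^-11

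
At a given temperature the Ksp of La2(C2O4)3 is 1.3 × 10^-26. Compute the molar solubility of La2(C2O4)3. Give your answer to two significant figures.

s ≈ 2.6 x 10^-6 M

La2(C2O4)3(s) <=> 2 La^3+ + 3 C2O4^2-
Ksp = [La^3+]^2[C2O4^2-]^3
If s mol/L of La2(C2O4)3 dissolves, [La^3+] = 2s and [C2O4^2-] = 3s.
Ksp = (2s)^2(3s)^3 = 108s^5
Solving, s = (1.3 × 10^-26/108)^(1/5) = 2.6 x 10^-6 M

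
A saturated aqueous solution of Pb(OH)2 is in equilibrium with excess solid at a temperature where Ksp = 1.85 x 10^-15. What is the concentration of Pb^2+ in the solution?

7.73e-6 M

Pb(OH)2(s) <=> Pb^2+(aq) + 2 OH^-(aq)
Ksp = [Pb^2+][OH^-]^2
If s mol/L of Pb(OH)2 dissolves, [Pb^2+] = s and [OH^-] = 2s.
So Ksp = s × (2s)^2 = 4s^3
Solving, s = (1.85 x 10^-15/4)^(1/3) = 7.733 × 10^-6 M
[Pb^2+] = s = 7.73 x 10^-6 M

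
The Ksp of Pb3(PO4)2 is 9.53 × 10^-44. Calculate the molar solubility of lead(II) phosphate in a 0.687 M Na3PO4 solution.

s ≈ 1.96 × 10^-15 M

Pb3(PO4)2(s) ⇌ 3 Pb^2+(aq) + 2 PO4^3-(aq)
Ksp = [Pb^2+]^3[PO4^3-]^2
Let s = moles of Pb3(PO4)2 that dissolve per litre. [Pb^2+] = 3s, [PO4^3-] = 0.687 + 2s ≈ 0.687 (Ksp is small, so little additional dissolves).
Ksp ≈ (3s)^3 × (0.687)^2
s = 1.96 × 10^-15 M
Check: 2s = 3.9 × 10^-15 ≪ 0.687, so the approximation is valid.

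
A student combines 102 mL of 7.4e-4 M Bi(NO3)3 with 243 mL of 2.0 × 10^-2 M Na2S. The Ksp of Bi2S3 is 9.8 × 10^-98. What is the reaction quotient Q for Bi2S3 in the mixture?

Q = 1.3e-13

Total volume = 102 + 243 = 345 mL.
[Bi^3+] = 7.4 × 10^-4 × (102/345) = 2.19 × 10^-4 M
[S^2-] = 2.0 × 10^-2 × (243/345) = 1.41 × 10^-2 M
Bi2S3(s) <=> 2 Bi^3+(aq) + 3 S^2-(aq), so Q = [Bi^3+]^2[S^2-]^3
Q = (2.19 x 10^-4)^2(1.41 × 10^-2)^3 = 1.3 × 10^-13
Q > Ksp, so Bi2S3 will precipitate.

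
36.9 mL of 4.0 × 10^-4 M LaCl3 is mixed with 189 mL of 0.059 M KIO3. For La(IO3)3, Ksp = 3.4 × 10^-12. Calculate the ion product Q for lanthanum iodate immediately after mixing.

Q ≈ 7.9e-9

Total volume = 36.9 + 189 = 225.9 mL.
[La^3+] = 4.0 × 10^-4 × (36.9/225.9) = 6.53 x 10^-5 M
[IO3^-] = 5.9 × 10^-2 × (189/225.9) = 4.94 × 10^-2 M
La(IO3)3(s) ⇌ La^3+ + 3 IO3^-, so Q = [La^3+][IO3^-]^3
Q = (6.53 × 10^-5)(4.94 × 10^-2)^3 = 7.9 × 10^-9
Q > Ksp, so La(IO3)3 will precipitate.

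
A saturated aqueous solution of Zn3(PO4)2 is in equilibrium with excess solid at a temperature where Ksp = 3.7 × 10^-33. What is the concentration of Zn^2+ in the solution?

3.8e-7 M

Zn3(PO4)2(s) ⇌ 3 Zn^2+ + 2 PO4^3-
Ksp = [Zn^2+]^3[PO4^3-]^2
With molar solubility s: [Zn^2+] = 3s, [PO4^3-] = 2s.
So Ksp = (3s)^3 × (2s)^2 = 108s^5
s^5 = 3.7 × 10^-33 / 108, so s = 1.28 × 10^-7 M
[Zn^2+] = 3s = 3.8 × 10^-7 M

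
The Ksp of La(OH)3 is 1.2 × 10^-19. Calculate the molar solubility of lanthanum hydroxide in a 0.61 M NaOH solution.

La(OH)3(s) ⇌ La^3+ + 3 OH^-
Ksp = [La^3+][OH^-]^3
Let s = moles of La(OH)3 that dissolve per litre. [La^3+] = s, [OH^-] = 0.61 + 3s ≈ 0.61 (Ksp is small, so little additional dissolves).
Ksp ≈ s × (0.61)^3
s = 5.3 × 10^-19 M
Check: 3s = 1.6 × 10^-18 ≪ 0.61, so the approximation is valid.

s = 5.3 x 10^-19 M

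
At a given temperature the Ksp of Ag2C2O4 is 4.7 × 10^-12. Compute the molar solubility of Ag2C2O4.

Ag2C2O4(s) ⇌ 2 Ag^+ + C2O4^2-
Ksp = [Ag^+]^2[C2O4^2-]
Let s = molar solubility. Then [Ag^+] = 2s and [C2O4^2-] = s.
Substituting: Ksp = (2s)^2s = 4s^3
s^3 = 4.7 × 10^-12 / 4, so s = 1.1 × 10^-4 M

s = 1.1 × 10^-4 M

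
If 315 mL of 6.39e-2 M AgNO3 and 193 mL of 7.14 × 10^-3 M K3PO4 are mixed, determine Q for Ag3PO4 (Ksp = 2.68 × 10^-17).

Total volume = 315 + 193 = 508 mL.
[Ag^+] = 6.39 × 10^-2 × (315/508) = 3.962 × 10^-2 M
[PO4^3-] = 7.14 x 10^-3 × (193/508) = 2.713 x 10^-3 M
Ag3PO4(s) <=> 3 Ag^+(aq) + PO4^3-(aq), so Q = [Ag^+]^3[PO4^3-]
Q = (3.962 x 10^-2)^3(2.713 × 10^-3) = 1.69 × 10^-7
Q > Ksp, so Ag3PO4 will precipitate.

Q = 1.69e-7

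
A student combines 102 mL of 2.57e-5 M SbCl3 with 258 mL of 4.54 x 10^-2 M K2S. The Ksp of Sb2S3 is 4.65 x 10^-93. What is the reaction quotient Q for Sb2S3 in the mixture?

Total volume = 102 + 258 = 360 mL.
[Sb^3+] = 2.57 × 10^-5 × (102/360) = 7.282 × 10^-6 M
[S^2-] = 4.54 × 10^-2 × (258/360) = 3.254 × 10^-2 M
Sb2S3(s) ⇌ 2 Sb^3+ + 3 S^2-, so Q = [Sb^3+]^2[S^2-]^3
Q = (7.282 × 10^-6)^2(3.254 × 10^-2)^3 = 1.83 x 10^-15
Q > Ksp, so Sb2S3 will precipitate.

Q ≈ 1.83 x 10^-15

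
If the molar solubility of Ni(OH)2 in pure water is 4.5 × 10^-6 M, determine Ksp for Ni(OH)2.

Ksp = 3.6e-16

Ni(OH)2(s) ⇌ Ni^2+(aq) + 2 OH^-(aq)
With molar solubility s: [Ni^2+] = s, [OH^-] = 2s.
Ksp = [Ni^2+][OH^-]^2
Substituting: Ksp = s(2s)^2 = 4s^3
With s = 4.5 x 10^-6: Ksp = 3.6 × 10^-16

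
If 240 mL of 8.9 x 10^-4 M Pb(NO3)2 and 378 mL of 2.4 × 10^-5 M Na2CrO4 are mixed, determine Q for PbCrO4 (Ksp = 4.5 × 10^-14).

Total volume = 240 + 378 = 618 mL.
[Pb^2+] = 8.9 × 10^-4 × (240/618) = 3.46 x 10^-4 M
[CrO4^2-] = 2.4 × 10^-5 × (378/618) = 1.47 × 10^-5 M
PbCrO4(s) <=> Pb^2+ + CrO4^2-, so Q = [Pb^2+][CrO4^2-]
Q = (3.46 × 10^-4)(1.47 x 10^-5) = 5.1 x 10^-9
Q > Ksp, so PbCrO4 will precipitate.

Q ≈ 5.1e-9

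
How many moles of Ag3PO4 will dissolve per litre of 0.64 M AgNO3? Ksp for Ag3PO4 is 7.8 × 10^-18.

s = 3.0 × 10^-17 M

Ag3PO4(s) ⇌ 3 Ag^+ + PO4^3-
Ksp = [Ag^+]^3[PO4^3-]
Let s be the molar solubility in this solution. [Ag^+] = 0.64 + 3s ≈ 0.64, [PO4^3-] = s (Ksp is small, so little additional dissolves).
Ksp ≈ (0.64)^3 × s
s = 3.0 x 10^-17 M
Check: 3s = 8.9 x 10^-17 ≪ 0.64, so the approximation is valid.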